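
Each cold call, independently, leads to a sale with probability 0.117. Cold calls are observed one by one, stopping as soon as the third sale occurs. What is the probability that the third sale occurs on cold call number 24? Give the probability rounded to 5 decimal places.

0.02971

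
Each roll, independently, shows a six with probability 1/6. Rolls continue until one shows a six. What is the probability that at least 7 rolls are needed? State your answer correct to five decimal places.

Y = number of rolls to the first success; geometric, p = 0.166667.
P(Y > 6) = P(first 6 all fail) = (1−p)^6 = 0.3348980

0.33490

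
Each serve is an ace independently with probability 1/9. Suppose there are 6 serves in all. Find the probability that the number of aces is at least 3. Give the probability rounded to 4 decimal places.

0.0212

X ~ Binomial(6, 0.111111); P(X ≥ 3) = Σ C(6,k) p^k (1−p)^(6−k) over k:
  k=3: C(6,3)·0.111111^3·0.888889^3 = 0.019268
  k=4: C(6,4)·0.111111^4·0.888889^2 = 0.001806
  k=5: C(6,5)·0.111111^5·0.888889^1 = 0.000090
  k=6: C(6,6)·0.111111^6·0.888889^0 = 0.000002
Total = 0.021167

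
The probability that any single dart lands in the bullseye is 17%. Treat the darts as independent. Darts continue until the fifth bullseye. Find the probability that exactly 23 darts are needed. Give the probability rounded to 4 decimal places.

0.0363

Y = trial on which the fifth success occurs; negative binomial, r=5, p=0.17.
P(Y=23) = C(22,4) · p^5 · (1−p)^18
= 7315 · 0.00014199 · 0.034947 = 0.036296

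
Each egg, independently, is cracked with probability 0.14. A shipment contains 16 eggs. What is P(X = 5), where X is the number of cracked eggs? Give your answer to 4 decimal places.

X ~ Binomial(n=16, p=0.14).
P(X=5) = C(16,5) · p^5 · (1−p)^11
= 4368 · 5.3782e-05 · 0.19032 = 0.044710

0.0447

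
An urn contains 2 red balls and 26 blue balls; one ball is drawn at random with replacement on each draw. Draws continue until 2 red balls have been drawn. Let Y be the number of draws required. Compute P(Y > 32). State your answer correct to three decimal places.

0.323

Needing more than 32 draws ⇔ fewer than 2 successes in the first 32. With X ~ Binomial(32, 0.071429), P(Y > 32) = P(X ≤ 1).
  k=0: C(32,0)·0.071429^0·0.928571^32 = 0.09334
  k=1: C(32,1)·0.071429^1·0.928571^31 = 0.22977
P(X ≤ 1) = 0.32312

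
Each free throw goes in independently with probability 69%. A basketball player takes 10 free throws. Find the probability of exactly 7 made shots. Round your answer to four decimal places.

X ~ Binomial(n=10, p=0.69).
P(X=7) = C(10,7) · p^7 · (1−p)^3
= 120 · 0.074464 · 0.029791 = 0.266201

0.2662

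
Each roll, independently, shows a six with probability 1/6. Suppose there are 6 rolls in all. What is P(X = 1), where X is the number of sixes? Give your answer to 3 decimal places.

0.402

X ~ Binomial(n=6, p=0.166667).
P(X=1) = C(6,1) · p^1 · (1−p)^5
= 6 · 0.16667 · 0.40188 = 0.40188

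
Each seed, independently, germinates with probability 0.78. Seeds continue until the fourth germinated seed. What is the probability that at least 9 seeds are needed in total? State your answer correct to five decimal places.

0.01579

Needing more than 8 seeds ⇔ fewer than 4 successes in the first 8. With X ~ Binomial(8, 0.78), P(Y > 8) = P(X ≤ 3).
  k=0: C(8,0)·0.78^0·0.22^8 = 0.0000055
  k=1: C(8,1)·0.78^1·0.22^7 = 0.0001556
  k=2: C(8,2)·0.78^2·0.22^6 = 0.0019314
  k=3: C(8,3)·0.78^3·0.22^5 = 0.0136957
P(X ≤ 3) = 0.0157883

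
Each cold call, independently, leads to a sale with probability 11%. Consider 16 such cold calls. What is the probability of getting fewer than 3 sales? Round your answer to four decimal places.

X ~ Binomial(16, 0.11); P(X ≤ 2) = Σ C(16,k) p^k (1−p)^(16−k) over k:
  k=0: C(16,0)·0.11^0·0.89^16 = 0.154967
  k=1: C(16,1)·0.11^1·0.89^15 = 0.306452
  k=2: C(16,2)·0.11^2·0.89^14 = 0.284071
Total = 0.745490

0.7455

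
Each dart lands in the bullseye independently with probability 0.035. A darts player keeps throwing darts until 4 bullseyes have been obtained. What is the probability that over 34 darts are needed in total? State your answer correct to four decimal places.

Needing more than 34 darts ⇔ fewer than 4 successes in the first 34. With X ~ Binomial(34, 0.035), P(Y > 34) = P(X ≤ 3).
  k=0: C(34,0)·0.035^0·0.965^34 = 0.297803
  k=1: C(34,1)·0.035^1·0.965^33 = 0.367239
  k=2: C(34,2)·0.035^2·0.965^32 = 0.219772
  k=3: C(34,3)·0.035^3·0.965^31 = 0.085024
P(X ≤ 3) = 0.969838

0.9698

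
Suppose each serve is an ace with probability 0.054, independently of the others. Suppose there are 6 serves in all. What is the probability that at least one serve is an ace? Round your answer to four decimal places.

P(at least one) = 1 − P(none) = 1 − (1 − 0.054)^6
= 1 − 0.716716 = 0.283284

0.2833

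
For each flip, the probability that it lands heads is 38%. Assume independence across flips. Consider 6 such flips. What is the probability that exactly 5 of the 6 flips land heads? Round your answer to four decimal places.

X ~ Binomial(n=6, p=0.38).
P(X=5) = C(6,5) · p^5 · (1−p)^1
= 6 · 0.0079235 · 0.62 = 0.029475

0.0295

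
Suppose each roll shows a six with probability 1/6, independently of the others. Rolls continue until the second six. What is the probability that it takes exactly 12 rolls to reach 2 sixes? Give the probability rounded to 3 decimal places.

Y = trial on which the second success occurs; negative binomial, r=2, p=0.166667.
P(Y=12) = C(11,1) · p^2 · (1−p)^10
= 11 · 0.027778 · 0.16151 = 0.04935

0.049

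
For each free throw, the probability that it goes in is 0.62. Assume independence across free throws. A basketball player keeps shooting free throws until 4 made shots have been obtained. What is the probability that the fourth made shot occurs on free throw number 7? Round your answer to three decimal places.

0.162

Y = trial on which the fourth success occurs; negative binomial, r=4, p=0.62.
P(Y=7) = C(6,3) · p^4 · (1−p)^3
= 20 · 0.14776 · 0.054872 = 0.16216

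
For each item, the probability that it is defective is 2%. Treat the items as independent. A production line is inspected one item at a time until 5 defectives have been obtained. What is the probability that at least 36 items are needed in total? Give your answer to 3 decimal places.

Needing more than 35 items ⇔ fewer than 5 successes in the first 35. With X ~ Binomial(35, 0.02), P(Y > 35) = P(X ≤ 4).
  k=0: C(35,0)·0.02^0·0.98^35 = 0.49307
  k=1: C(35,1)·0.02^1·0.98^34 = 0.35220
  k=2: C(35,2)·0.02^2·0.98^33 = 0.12219
  k=3: C(35,3)·0.02^3·0.98^32 = 0.02743
  k=4: C(35,4)·0.02^4·0.98^31 = 0.00448
P(X ≤ 4) = 0.99937

0.999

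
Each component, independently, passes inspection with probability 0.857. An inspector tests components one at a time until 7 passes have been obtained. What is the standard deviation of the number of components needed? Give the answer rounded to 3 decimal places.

Y = total components until the seventh success; negative binomial with r=7, p=0.857.
SD(Y) = √[r(1−p)/p²] = √(1.36293) = 1.16744

1.167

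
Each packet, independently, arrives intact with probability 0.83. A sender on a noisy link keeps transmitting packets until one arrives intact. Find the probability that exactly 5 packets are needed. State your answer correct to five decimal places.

Geometric (trials to first success), p = 0.83.
P(Y = 5) = (1−p)^4 · p = 0.00083521 · 0.83 = 0.0006932

0.00069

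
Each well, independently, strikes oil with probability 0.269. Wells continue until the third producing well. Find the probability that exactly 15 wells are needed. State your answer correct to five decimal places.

Y = trial on which the third success occurs; negative binomial, r=3, p=0.269.
P(Y=15) = C(14,2) · p^3 · (1−p)^12
= 91 · 0.019465 · 0.023281 = 0.0412389

0.04124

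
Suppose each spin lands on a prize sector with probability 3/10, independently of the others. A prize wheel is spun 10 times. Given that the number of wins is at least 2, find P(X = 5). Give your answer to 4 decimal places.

X ~ Binomial(10, 0.30). Want P(X=5 | X≥2) = P(X=5) / P(X≥2).
P(X=5) = C(10,5)·0.30^5·0.70^5 = 0.102919
P(X≥2) = 1 − 0.028248 − 0.121061 = 0.850692
Ratio = 0.102919 / 0.850692 = 0.120983

0.1210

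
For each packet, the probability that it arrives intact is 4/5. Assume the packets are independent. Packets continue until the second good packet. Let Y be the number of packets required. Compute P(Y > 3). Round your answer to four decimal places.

Needing more than 3 packets ⇔ fewer than 2 successes in the first 3. With X ~ Binomial(3, 0.80), P(Y > 3) = P(X ≤ 1).
  k=0: C(3,0)·0.80^0·0.20^3 = 0.008000
  k=1: C(3,1)·0.80^1·0.20^2 = 0.096000
P(X ≤ 1) = 0.104000

0.1040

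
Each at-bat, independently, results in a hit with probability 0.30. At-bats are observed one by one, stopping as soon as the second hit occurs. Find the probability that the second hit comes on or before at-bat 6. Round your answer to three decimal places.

Finishing within 6 at-bats ⇔ at least 2 successes in the first 6. With X ~ Binomial(6, 0.30), P(Y ≤ 6) = 1 − P(X ≤ 1).
  k=0: C(6,0)·0.30^0·0.70^6 = 0.11765
  k=1: C(6,1)·0.30^1·0.70^5 = 0.30253
1 − 0.42018 = 0.57983

0.580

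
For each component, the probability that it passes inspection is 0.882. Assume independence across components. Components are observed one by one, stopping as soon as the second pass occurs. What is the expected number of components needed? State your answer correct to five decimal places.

Y = total components until the second success; negative binomial with r=2, p=0.882.
E[Y] = r / p = 2 / 0.882 = 2.2675737

2.26757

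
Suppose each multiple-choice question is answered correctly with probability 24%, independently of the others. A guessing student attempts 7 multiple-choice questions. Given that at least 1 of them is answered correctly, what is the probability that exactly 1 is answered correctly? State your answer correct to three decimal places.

0.379

X ~ Binomial(7, 0.24). Want P(X=1 | X≥1) = P(X=1) / P(X≥1).
P(X=1) = C(7,1)·0.24^1·0.76^6 = 0.32374
P(X≥1) = 1 − 0.14645 = 0.85355
Ratio = 0.32374 / 0.85355 = 0.37928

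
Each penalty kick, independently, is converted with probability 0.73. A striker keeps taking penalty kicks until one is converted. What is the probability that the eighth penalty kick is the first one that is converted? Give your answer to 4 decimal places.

0.0001

Geometric (trials to first success), p = 0.73.
P(Y = 8) = (1−p)^7 · p = 0.0001046 · 0.73 = 0.000076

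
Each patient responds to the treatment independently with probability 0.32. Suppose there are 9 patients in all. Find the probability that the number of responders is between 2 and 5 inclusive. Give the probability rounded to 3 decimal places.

0.802

X ~ Binomial(9, 0.32); P(2 ≤ X ≤ 5) = Σ C(9,k) p^k (1−p)^(9−k) over k:
  k=2: C(9,2)·0.32^2·0.68^7 = 0.24784
  k=3: C(9,3)·0.32^3·0.68^6 = 0.27213
  k=4: C(9,4)·0.32^4·0.68^5 = 0.19209
  k=5: C(9,5)·0.32^5·0.68^4 = 0.09040
Total = 0.80246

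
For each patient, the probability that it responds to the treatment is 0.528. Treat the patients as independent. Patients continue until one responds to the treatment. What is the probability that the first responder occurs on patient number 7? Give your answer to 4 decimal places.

0.0058

Geometric (trials to first success), p = 0.528.
P(Y = 7) = (1−p)^6 · p = 0.011057 · 0.528 = 0.005838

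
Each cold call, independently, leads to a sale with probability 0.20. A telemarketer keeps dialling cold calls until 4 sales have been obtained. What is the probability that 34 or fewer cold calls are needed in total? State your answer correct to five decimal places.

0.92999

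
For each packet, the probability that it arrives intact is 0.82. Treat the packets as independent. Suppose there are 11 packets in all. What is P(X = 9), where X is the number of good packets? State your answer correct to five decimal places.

0.29870

X ~ Binomial(n=11, p=0.82).
P(X=9) = C(11,9) · p^9 · (1−p)^2
= 55 · 0.16762 · 0.0324 = 0.2986980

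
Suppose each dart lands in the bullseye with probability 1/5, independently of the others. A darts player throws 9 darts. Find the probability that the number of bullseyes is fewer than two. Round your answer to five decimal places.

X ~ Binomial(9, 0.20); P(X ≤ 1) = Σ C(9,k) p^k (1−p)^(9−k) over k:
  k=0: C(9,0)·0.20^0·0.80^9 = 0.1342177
  k=1: C(9,1)·0.20^1·0.80^8 = 0.3019899
Total = 0.4362076

0.43621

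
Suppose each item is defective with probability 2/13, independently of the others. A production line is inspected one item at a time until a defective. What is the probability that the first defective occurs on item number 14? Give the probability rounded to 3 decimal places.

0.018

Geometric (trials to first success), p = 0.153846.
P(Y = 14) = (1−p)^13 · p = 0.11398 · 0.153846 = 0.01754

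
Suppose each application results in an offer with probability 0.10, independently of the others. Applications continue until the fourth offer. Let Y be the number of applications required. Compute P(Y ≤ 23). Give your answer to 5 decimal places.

0.19273

Finishing within 23 applications ⇔ at least 4 successes in the first 23. With X ~ Binomial(23, 0.10), P(Y ≤ 23) = 1 − P(X ≤ 3).
  k=0: C(23,0)·0.10^0·0.90^23 = 0.0886294
  k=1: C(23,1)·0.10^1·0.90^22 = 0.2264973
  k=2: C(23,2)·0.10^2·0.90^21 = 0.2768300
  k=3: C(23,3)·0.10^3·0.90^20 = 0.2153123
1 − 0.8072690 = 0.1927310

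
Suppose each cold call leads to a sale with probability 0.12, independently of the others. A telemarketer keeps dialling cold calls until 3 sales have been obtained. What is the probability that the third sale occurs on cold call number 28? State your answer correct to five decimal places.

Y = trial on which the third success occurs; negative binomial, r=3, p=0.12.
P(Y=28) = C(27,2) · p^3 · (1−p)^25
= 351 · 0.001728 · 0.040932 = 0.0248266

0.02483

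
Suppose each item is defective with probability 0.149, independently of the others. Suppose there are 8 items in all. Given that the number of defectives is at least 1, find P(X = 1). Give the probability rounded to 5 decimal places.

X ~ Binomial(8, 0.149). Want P(X=1 | X≥1) = P(X=1) / P(X≥1).
P(X=1) = C(8,1)·0.149^1·0.851^7 = 0.3852860
P(X≥1) = 1 − 0.2750657 = 0.7249343
Ratio = 0.3852860 / 0.7249343 = 0.5314771

0.53148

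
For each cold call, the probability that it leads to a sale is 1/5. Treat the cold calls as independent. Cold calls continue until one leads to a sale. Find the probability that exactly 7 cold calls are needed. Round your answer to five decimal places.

0.05243

Geometric (trials to first success), p = 0.20.
P(Y = 7) = (1−p)^6 · p = 0.26214 · 0.20 = 0.0524288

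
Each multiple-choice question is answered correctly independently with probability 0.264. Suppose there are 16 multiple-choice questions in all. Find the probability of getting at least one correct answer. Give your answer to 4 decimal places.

P(at least one) = 1 − P(none) = 1 − (1 − 0.264)^16
= 1 − 0.007414 = 0.992586

0.9926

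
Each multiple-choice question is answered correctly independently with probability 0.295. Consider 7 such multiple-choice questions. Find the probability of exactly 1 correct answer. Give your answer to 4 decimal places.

X ~ Binomial(n=7, p=0.295).
P(X=1) = C(7,1) · p^1 · (1−p)^6
= 7 · 0.295 · 0.12278 = 0.253545

0.2535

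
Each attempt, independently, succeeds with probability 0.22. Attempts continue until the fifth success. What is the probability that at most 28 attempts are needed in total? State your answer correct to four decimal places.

0.7696

Finishing within 28 attempts ⇔ at least 5 successes in the first 28. With X ~ Binomial(28, 0.22), P(Y ≤ 28) = 1 − P(X ≤ 4).
  k=0: C(28,0)·0.22^0·0.78^28 = 0.000952
  k=1: C(28,1)·0.22^1·0.78^27 = 0.007519
  k=2: C(28,2)·0.22^2·0.78^26 = 0.028628
  k=3: C(28,3)·0.22^3·0.78^25 = 0.069980
  k=4: C(28,4)·0.22^4·0.78^24 = 0.123363
1 − 0.230443 = 0.769557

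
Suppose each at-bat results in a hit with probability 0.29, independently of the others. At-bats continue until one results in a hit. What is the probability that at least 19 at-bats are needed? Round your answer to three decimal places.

0.002

Y = number of at-bats to the first success; geometric, p = 0.29.
P(Y > 18) = P(first 18 all fail) = (1−p)^18 = 0.00210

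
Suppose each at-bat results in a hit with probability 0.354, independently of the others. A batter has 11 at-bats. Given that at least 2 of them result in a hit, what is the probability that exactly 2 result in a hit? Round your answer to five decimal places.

X ~ Binomial(11, 0.354). Want P(X=2 | X≥2) = P(X=2) / P(X≥2).
P(X=2) = C(11,2)·0.354^2·0.646^9 = 0.1350398
P(X≥2) = 1 − 0.0081763 − 0.0492857 = 0.9425380
Ratio = 0.1350398 / 0.9425380 = 0.1432726

0.14327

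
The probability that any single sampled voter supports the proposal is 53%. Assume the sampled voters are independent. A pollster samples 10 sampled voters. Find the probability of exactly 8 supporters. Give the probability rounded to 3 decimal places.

0.062

X ~ Binomial(n=10, p=0.53).
P(X=8) = C(10,8) · p^8 · (1−p)^2
= 45 · 0.006226 · 0.2209 = 0.06189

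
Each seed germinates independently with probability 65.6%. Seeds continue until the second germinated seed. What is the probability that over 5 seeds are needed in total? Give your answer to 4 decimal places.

Needing more than 5 seeds ⇔ fewer than 2 successes in the first 5. With X ~ Binomial(5, 0.656), P(Y > 5) = P(X ≤ 1).
  k=0: C(5,0)·0.656^0·0.344^5 = 0.004817
  k=1: C(5,1)·0.656^1·0.344^4 = 0.045931
P(X ≤ 1) = 0.050748

0.0507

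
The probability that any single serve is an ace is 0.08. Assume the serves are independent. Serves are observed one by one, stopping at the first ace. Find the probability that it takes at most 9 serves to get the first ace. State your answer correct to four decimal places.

Y = number of serves to the first success; geometric, p = 0.08.
P(Y ≤ 9) = 1 − (1−p)^9 = 1 − 0.472161 = 0.527839

0.5278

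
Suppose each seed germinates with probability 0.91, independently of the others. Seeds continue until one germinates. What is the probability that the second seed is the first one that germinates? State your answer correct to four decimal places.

Geometric (trials to first success), p = 0.91.
P(Y = 2) = (1−p)^1 · p = 0.09 · 0.91 = 0.081900

0.0819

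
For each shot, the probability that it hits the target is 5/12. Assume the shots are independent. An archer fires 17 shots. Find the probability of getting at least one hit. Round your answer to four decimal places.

0.9999

P(at least one) = 1 − P(none) = 1 − (1 − 0.416667)^17
= 1 − 0.000105 = 0.999895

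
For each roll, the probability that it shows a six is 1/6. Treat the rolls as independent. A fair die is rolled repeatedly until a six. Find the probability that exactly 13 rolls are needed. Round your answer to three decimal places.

Geometric (trials to first success), p = 0.166667.
P(Y = 13) = (1−p)^12 · p = 0.11216 · 0.166667 = 0.01869

0.019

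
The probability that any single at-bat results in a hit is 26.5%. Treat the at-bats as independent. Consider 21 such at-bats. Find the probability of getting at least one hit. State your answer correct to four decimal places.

P(at least one) = 1 − P(none) = 1 − (1 − 0.265)^21
= 1 − 0.001556 = 0.998444

0.9984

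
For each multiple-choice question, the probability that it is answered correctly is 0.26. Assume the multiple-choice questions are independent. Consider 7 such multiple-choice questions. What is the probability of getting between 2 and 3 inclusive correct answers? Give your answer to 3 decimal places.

0.499

X ~ Binomial(7, 0.26); P(2 ≤ X ≤ 3) = Σ C(7,k) p^k (1−p)^(7−k) over k:
  k=2: C(7,2)·0.26^2·0.74^5 = 0.31501
  k=3: C(7,3)·0.26^3·0.74^4 = 0.18447
Total = 0.49948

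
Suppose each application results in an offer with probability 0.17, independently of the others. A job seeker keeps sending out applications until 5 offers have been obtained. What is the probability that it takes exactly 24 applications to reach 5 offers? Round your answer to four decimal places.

Y = trial on which the fifth success occurs; negative binomial, r=5, p=0.17.
P(Y=24) = C(23,4) · p^5 · (1−p)^19
= 8855 · 0.00014199 · 0.029006 = 0.036468

0.0365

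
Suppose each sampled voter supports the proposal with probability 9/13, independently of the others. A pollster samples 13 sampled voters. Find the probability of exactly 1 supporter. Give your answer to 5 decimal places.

X ~ Binomial(n=13, p=0.692308).
P(X=1) = C(13,1) · p^1 · (1−p)^12
= 13 · 0.69231 · 7.2011e-07 = 0.0000065

0.00001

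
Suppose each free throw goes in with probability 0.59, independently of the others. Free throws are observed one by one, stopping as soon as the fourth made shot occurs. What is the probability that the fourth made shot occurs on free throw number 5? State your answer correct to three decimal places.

Y = trial on which the fourth success occurs; negative binomial, r=4, p=0.59.
P(Y=5) = C(4,3) · p^4 · (1−p)^1
= 4 · 0.12117 · 0.41 = 0.19872

0.199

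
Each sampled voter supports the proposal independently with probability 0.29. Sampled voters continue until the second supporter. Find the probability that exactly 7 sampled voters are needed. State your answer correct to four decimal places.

Y = trial on which the second success occurs; negative binomial, r=2, p=0.29.
P(Y=7) = C(6,1) · p^2 · (1−p)^5
= 6 · 0.0841 · 0.18042 = 0.091041

0.0910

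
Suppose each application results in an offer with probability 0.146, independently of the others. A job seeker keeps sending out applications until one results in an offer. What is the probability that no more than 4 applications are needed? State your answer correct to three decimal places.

Y = number of applications to the first success; geometric, p = 0.146.
P(Y ≤ 4) = 1 − (1−p)^4 = 1 − 0.53190 = 0.46810

0.468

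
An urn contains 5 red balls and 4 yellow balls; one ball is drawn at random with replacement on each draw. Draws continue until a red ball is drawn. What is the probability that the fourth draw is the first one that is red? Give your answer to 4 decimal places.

Geometric (trials to first success), p = 0.555556.
P(Y = 4) = (1−p)^3 · p = 0.087791 · 0.555556 = 0.048773

0.0488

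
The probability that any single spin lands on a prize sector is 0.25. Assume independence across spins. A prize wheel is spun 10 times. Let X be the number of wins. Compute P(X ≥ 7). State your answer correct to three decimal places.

0.004

X ~ Binomial(10, 0.25); P(X ≥ 7) = Σ C(10,k) p^k (1−p)^(10−k) over k:
  k=7: C(10,7)·0.25^7·0.75^3 = 0.00309
  k=8: C(10,8)·0.25^8·0.75^2 = 0.00039
  k=9: C(10,9)·0.25^9·0.75^1 = 0.00003
  k=10: C(10,10)·0.25^10·0.75^0 = 0.00000
Total = 0.00351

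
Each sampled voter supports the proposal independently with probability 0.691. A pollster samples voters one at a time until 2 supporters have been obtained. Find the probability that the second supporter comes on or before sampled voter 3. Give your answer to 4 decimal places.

Finishing within 3 sampled voters ⇔ at least 2 successes in the first 3. With X ~ Binomial(3, 0.691), P(Y ≤ 3) = 1 − P(X ≤ 1).
  k=0: C(3,0)·0.691^0·0.309^3 = 0.029504
  k=1: C(3,1)·0.691^1·0.309^2 = 0.197932
1 − 0.227436 = 0.772564

0.7726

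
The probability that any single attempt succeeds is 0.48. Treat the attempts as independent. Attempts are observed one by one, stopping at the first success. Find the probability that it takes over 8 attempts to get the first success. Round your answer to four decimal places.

0.0053

Y = number of attempts to the first success; geometric, p = 0.48.
P(Y > 8) = P(first 8 all fail) = (1−p)^8 = 0.005346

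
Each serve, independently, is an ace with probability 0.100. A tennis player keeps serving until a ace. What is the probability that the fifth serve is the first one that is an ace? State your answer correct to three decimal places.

0.066

Geometric (trials to first success), p = 0.10.
P(Y = 5) = (1−p)^4 · p = 0.6561 · 0.10 = 0.06561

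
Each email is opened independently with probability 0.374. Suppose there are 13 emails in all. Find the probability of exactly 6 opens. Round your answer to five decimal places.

0.17692

X ~ Binomial(n=13, p=0.374).
P(X=6) = C(13,6) · p^6 · (1−p)^7
= 1716 · 0.0027367 · 0.037672 = 0.1769160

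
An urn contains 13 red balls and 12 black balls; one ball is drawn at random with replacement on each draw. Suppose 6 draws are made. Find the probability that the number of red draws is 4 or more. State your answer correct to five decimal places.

0.38196

X ~ Binomial(6, 0.52); P(X ≥ 4) = Σ C(6,k) p^k (1−p)^(6−k) over k:
  k=4: C(6,4)·0.52^4·0.48^2 = 0.2526894
  k=5: C(6,5)·0.52^5·0.48^1 = 0.1094988
  k=6: C(6,6)·0.52^6·0.48^0 = 0.0197706
Total = 0.3819588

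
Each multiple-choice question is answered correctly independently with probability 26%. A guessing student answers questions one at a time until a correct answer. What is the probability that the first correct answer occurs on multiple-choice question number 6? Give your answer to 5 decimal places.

0.05769

Geometric (trials to first success), p = 0.26.
P(Y = 6) = (1−p)^5 · p = 0.2219 · 0.26 = 0.0576942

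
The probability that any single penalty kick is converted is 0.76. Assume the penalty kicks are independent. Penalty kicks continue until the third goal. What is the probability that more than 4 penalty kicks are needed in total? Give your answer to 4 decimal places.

0.2450

Needing more than 4 penalty kicks ⇔ fewer than 3 successes in the first 4. With X ~ Binomial(4, 0.76), P(Y > 4) = P(X ≤ 2).
  k=0: C(4,0)·0.76^0·0.24^4 = 0.003318
  k=1: C(4,1)·0.76^1·0.24^3 = 0.042025
  k=2: C(4,2)·0.76^2·0.24^2 = 0.199619
P(X ≤ 2) = 0.244961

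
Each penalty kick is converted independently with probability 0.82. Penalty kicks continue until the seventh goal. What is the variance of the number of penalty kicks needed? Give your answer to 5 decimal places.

1.87388

Y = total penalty kicks until the seventh success; negative binomial with r=7, p=0.82.
Var(Y) = r(1−p)/p² = 7·0.18 / 0.82² = 1.8738846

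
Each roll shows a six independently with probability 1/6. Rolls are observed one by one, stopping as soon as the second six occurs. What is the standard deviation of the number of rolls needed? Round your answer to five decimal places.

Y = total rolls until the second success; negative binomial with r=2, p=0.166667.
SD(Y) = √[r(1−p)/p²] = √(60.0000000) = 7.7459667

7.74597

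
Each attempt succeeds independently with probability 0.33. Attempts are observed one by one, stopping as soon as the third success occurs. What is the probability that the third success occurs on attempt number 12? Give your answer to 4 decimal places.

Y = trial on which the third success occurs; negative binomial, r=3, p=0.33.
P(Y=12) = C(11,2) · p^3 · (1−p)^9
= 55 · 0.035937 · 0.027207 = 0.053775

0.0538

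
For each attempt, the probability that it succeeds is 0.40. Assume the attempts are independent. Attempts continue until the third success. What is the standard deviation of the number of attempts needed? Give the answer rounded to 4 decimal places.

3.3541

Y = total attempts until the third success; negative binomial with r=3, p=0.40.
SD(Y) = √[r(1−p)/p²] = √(11.250000) = 3.354102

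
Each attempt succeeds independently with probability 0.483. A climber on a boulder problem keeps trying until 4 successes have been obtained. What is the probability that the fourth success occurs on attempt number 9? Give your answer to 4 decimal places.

0.1126

Y = trial on which the fourth success occurs; negative binomial, r=4, p=0.483.
P(Y=9) = C(8,3) · p^4 · (1−p)^5
= 56 · 0.054424 · 0.036936 = 0.112572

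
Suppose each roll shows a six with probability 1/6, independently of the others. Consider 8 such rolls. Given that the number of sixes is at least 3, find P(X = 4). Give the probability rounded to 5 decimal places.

0.19316

X ~ Binomial(8, 0.166667). Want P(X=4 | X≥3) = P(X=4) / P(X≥3).
P(X=4) = C(8,4)·0.166667^4·0.833333^4 = 0.0260476
P(X≥3) = 1 − 0.2325680 − 0.3721089 − 0.2604762 = 0.1348469
Ratio = 0.0260476 / 0.1348469 = 0.1931644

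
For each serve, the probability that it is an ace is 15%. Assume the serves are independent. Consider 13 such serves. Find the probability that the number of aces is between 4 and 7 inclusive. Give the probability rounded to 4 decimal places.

0.1178

X ~ Binomial(13, 0.15); P(4 ≤ X ≤ 7) = Σ C(13,k) p^k (1−p)^(13−k) over k:
  k=4: C(13,4)·0.15^4·0.85^9 = 0.083838
  k=5: C(13,5)·0.15^5·0.85^8 = 0.026631
  k=6: C(13,6)·0.15^6·0.85^7 = 0.006266
  k=7: C(13,7)·0.15^7·0.85^6 = 0.001106
Total = 0.117841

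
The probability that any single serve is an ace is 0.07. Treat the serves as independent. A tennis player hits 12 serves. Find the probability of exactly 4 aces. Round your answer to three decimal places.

0.007

X ~ Binomial(n=12, p=0.07).
P(X=4) = C(12,4) · p^4 · (1−p)^8
= 495 · 2.401e-05 · 0.55958 = 0.00665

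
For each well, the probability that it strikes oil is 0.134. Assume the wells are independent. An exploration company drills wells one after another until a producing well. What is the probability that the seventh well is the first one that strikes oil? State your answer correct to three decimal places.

Geometric (trials to first success), p = 0.134.
P(Y = 7) = (1−p)^6 · p = 0.4218 · 0.134 = 0.05652

0.057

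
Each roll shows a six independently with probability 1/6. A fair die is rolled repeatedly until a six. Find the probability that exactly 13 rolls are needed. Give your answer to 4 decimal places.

0.0187

Geometric (trials to first success), p = 0.166667.
P(Y = 13) = (1−p)^12 · p = 0.11216 · 0.166667 = 0.018693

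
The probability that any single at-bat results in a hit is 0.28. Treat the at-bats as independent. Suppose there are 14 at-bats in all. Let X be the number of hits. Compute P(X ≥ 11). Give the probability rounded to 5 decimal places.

X ~ Binomial(14, 0.28); P(X ≥ 11) = Σ C(14,k) p^k (1−p)^(14−k) over k:
  k=11: C(14,11)·0.28^11·0.72^3 = 0.0001127
  k=12: C(14,12)·0.28^12·0.72^2 = 0.0000110
  k=13: C(14,13)·0.28^13·0.72^1 = 0.0000007
  k=14: C(14,14)·0.28^14·0.72^0 = 0.0000000
Total = 0.0001243

0.00012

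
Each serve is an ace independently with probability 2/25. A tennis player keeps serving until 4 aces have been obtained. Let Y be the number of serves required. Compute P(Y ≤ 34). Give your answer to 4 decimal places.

Finishing within 34 serves ⇔ at least 4 successes in the first 34. With X ~ Binomial(34, 0.08), P(Y ≤ 34) = 1 − P(X ≤ 3).
  k=0: C(34,0)·0.08^0·0.92^34 = 0.058720
  k=1: C(34,1)·0.08^1·0.92^33 = 0.173607
  k=2: C(34,2)·0.08^2·0.92^32 = 0.249088
  k=3: C(34,3)·0.08^3·0.92^31 = 0.231038
1 − 0.712454 = 0.287546

0.2875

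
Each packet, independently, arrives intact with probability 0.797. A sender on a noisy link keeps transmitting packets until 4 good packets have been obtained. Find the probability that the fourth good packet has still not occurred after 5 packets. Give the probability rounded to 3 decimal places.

0.269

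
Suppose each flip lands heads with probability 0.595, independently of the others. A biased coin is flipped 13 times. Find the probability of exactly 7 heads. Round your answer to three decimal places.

X ~ Binomial(n=13, p=0.595).
P(X=7) = C(13,7) · p^7 · (1−p)^6
= 1716 · 0.026401 · 0.004413 = 0.19992

0.200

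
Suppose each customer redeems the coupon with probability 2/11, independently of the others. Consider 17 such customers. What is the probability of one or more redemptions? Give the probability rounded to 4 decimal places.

0.9670

P(at least one) = 1 − P(none) = 1 − (1 − 0.181818)^17
= 1 − 0.032995 = 0.967005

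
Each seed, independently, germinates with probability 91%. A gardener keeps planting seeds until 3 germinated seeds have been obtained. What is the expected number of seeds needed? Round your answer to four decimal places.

Y = total seeds until the third success; negative binomial with r=3, p=0.91.
E[Y] = r / p = 3 / 0.91 = 3.296703

3.2967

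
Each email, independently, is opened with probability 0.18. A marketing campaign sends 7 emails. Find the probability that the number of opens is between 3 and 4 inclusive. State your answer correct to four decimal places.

X ~ Binomial(7, 0.18); P(3 ≤ X ≤ 4) = Σ C(7,k) p^k (1−p)^(7−k) over k:
  k=3: C(7,3)·0.18^3·0.82^4 = 0.092287
  k=4: C(7,4)·0.18^4·0.82^3 = 0.020258
Total = 0.112545

0.1125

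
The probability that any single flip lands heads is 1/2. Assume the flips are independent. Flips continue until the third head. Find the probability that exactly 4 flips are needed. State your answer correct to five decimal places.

0.18750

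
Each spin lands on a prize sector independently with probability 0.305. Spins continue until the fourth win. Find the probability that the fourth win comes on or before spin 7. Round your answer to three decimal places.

0.133

Finishing within 7 spins ⇔ at least 4 successes in the first 7. With X ~ Binomial(7, 0.305), P(Y ≤ 7) = 1 − P(X ≤ 3).
  k=0: C(7,0)·0.305^0·0.695^7 = 0.07832
  k=1: C(7,1)·0.305^1·0.695^6 = 0.24061
  k=2: C(7,2)·0.305^2·0.695^5 = 0.31677
  k=3: C(7,3)·0.305^3·0.695^4 = 0.23169
1 − 0.86739 = 0.13261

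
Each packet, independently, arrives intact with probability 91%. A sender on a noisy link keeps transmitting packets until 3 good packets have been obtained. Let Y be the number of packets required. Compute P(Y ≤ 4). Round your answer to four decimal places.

0.9570

Finishing within 4 packets ⇔ at least 3 successes in the first 4. With X ~ Binomial(4, 0.91), P(Y ≤ 4) = 1 − P(X ≤ 2).
  k=0: C(4,0)·0.91^0·0.09^4 = 0.000066
  k=1: C(4,1)·0.91^1·0.09^3 = 0.002654
  k=2: C(4,2)·0.91^2·0.09^2 = 0.040246
1 − 0.042965 = 0.957035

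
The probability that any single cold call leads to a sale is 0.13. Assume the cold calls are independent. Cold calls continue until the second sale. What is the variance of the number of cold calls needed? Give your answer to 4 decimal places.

102.9586

Y = total cold calls until the second success; negative binomial with r=2, p=0.13.
Var(Y) = r(1−p)/p² = 2·0.87 / 0.13² = 102.958580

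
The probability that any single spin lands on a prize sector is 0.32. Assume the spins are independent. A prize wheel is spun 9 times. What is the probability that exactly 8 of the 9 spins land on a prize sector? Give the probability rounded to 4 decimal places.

0.0007

X ~ Binomial(n=9, p=0.32).
P(X=8) = C(9,8) · p^8 · (1−p)^1
= 9 · 0.00010995 · 0.68 = 0.000673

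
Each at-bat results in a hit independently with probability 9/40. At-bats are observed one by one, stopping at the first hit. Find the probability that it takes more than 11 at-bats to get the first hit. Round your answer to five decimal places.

Y = number of at-bats to the first success; geometric, p = 0.225.
P(Y > 11) = P(first 11 all fail) = (1−p)^11 = 0.0605785

0.06058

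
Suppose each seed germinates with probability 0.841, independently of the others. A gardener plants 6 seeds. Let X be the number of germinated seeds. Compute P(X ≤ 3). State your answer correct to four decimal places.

0.0551

X ~ Binomial(6, 0.841); P(X ≤ 3) = Σ C(6,k) p^k (1−p)^(6−k) over k:
  k=0: C(6,0)·0.841^0·0.159^6 = 0.000016
  k=1: C(6,1)·0.841^1·0.159^5 = 0.000513
  k=2: C(6,2)·0.841^2·0.159^4 = 0.006781
  k=3: C(6,3)·0.841^3·0.159^3 = 0.047820
Total = 0.055130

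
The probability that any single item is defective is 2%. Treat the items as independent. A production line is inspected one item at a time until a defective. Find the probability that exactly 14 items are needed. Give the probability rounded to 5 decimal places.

Geometric (trials to first success), p = 0.02.
P(Y = 14) = (1−p)^13 · p = 0.76902 · 0.02 = 0.0153804

0.01538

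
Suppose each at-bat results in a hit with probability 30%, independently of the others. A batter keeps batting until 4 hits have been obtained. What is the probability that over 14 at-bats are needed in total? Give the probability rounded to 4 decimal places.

0.3552

Needing more than 14 at-bats ⇔ fewer than 4 successes in the first 14. With X ~ Binomial(14, 0.30), P(Y > 14) = P(X ≤ 3).
  k=0: C(14,0)·0.30^0·0.70^14 = 0.006782
  k=1: C(14,1)·0.30^1·0.70^13 = 0.040693
  k=2: C(14,2)·0.30^2·0.70^12 = 0.113360
  k=3: C(14,3)·0.30^3·0.70^11 = 0.194332
P(X ≤ 3) = 0.355167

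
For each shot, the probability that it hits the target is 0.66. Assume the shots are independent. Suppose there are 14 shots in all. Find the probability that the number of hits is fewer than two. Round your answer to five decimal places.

X ~ Binomial(14, 0.66); P(X ≤ 1) = Σ C(14,k) p^k (1−p)^(14−k) over k:
  k=0: C(14,0)·0.66^0·0.34^14 = 0.0000003
  k=1: C(14,1)·0.66^1·0.34^13 = 0.0000075
Total = 0.0000078

0.00001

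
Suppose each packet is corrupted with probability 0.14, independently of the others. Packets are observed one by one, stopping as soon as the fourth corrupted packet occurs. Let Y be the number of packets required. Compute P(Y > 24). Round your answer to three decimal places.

0.561

Needing more than 24 packets ⇔ fewer than 4 successes in the first 24. With X ~ Binomial(24, 0.14), P(Y > 24) = P(X ≤ 3).
  k=0: C(24,0)·0.14^0·0.86^24 = 0.02679
  k=1: C(24,1)·0.14^1·0.86^23 = 0.10467
  k=2: C(24,2)·0.14^2·0.86^22 = 0.19594
  k=3: C(24,3)·0.14^3·0.86^21 = 0.23392
P(X ≤ 3) = 0.56132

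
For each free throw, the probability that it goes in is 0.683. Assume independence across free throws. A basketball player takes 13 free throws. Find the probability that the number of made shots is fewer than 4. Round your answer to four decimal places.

0.0011

X ~ Binomial(13, 0.683); P(X ≤ 3) = Σ C(13,k) p^k (1−p)^(13−k) over k:
  k=0: C(13,0)·0.683^0·0.317^13 = 0.000000
  k=1: C(13,1)·0.683^1·0.317^12 = 0.000009
  k=2: C(13,2)·0.683^2·0.317^11 = 0.000118
  k=3: C(13,3)·0.683^3·0.317^10 = 0.000934
Total = 0.001061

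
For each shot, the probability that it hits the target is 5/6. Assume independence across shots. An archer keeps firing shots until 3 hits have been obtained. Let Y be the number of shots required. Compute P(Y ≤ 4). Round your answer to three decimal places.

Finishing within 4 shots ⇔ at least 3 successes in the first 4. With X ~ Binomial(4, 0.833333), P(Y ≤ 4) = 1 − P(X ≤ 2).
  k=0: C(4,0)·0.833333^0·0.166667^4 = 0.00077
  k=1: C(4,1)·0.833333^1·0.166667^3 = 0.01543
  k=2: C(4,2)·0.833333^2·0.166667^2 = 0.11574
1 − 0.13194 = 0.86806

0.868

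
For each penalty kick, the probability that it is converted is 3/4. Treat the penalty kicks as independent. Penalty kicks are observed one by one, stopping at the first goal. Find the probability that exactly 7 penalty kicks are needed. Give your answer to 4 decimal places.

Geometric (trials to first success), p = 0.75.
P(Y = 7) = (1−p)^6 · p = 0.00024414 · 0.75 = 0.000183

0.0002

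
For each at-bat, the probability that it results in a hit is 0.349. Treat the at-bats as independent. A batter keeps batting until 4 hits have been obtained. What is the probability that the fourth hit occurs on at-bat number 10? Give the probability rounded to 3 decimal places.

Y = trial on which the fourth success occurs; negative binomial, r=4, p=0.349.
P(Y=10) = C(9,3) · p^4 · (1−p)^6
= 84 · 0.014835 · 0.076118 = 0.09486

0.095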